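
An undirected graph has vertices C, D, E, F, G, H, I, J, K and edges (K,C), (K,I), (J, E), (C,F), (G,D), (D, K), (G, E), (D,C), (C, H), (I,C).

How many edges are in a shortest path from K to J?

Distance 0: K.
Distance 1: C, D, I.
Distance 2: F, G, H.
Distance 3: E.
Distance 4: J — contains J.

4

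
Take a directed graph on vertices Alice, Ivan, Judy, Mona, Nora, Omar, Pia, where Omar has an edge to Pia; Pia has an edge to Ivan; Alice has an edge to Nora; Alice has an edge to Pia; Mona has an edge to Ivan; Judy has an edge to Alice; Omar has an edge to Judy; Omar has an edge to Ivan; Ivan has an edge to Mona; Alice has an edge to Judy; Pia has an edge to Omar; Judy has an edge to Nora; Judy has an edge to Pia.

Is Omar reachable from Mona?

Explore from Mona.
Distance 1: reach Ivan.
The search from Mona is exhausted; no directed path reaches Omar.

No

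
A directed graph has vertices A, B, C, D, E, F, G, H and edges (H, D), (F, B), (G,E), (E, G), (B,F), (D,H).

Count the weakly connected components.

From A: component {A}.
From B: component {B, F}.
From C: component {C}.
From D: component {D, H}.
From E: component {E, G}.
That's 5 components.

5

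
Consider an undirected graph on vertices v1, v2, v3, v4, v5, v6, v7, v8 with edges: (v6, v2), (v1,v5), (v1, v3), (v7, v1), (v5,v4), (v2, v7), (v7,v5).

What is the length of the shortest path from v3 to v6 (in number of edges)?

4

Distance 0: v3.
Distance 1: v1.
Distance 2: v5, v7.
Distance 3: v2, v4.
Distance 4: v6 — contains v6.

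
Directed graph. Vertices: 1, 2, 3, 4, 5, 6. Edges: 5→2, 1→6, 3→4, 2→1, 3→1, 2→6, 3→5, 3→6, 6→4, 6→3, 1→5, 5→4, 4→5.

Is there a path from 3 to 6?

Yes

Explore from 3.
Distance 1: reach 1, 4, 5, 6.
Found 6.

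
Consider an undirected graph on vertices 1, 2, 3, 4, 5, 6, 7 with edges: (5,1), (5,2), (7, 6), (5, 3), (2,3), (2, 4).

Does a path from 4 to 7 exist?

No

Explore from 4.
Distance 1: reach 2.
Distance 2: reach 3, 5.
Distance 3: reach 1.
The search is exhausted without reaching 7; it lies in a different component.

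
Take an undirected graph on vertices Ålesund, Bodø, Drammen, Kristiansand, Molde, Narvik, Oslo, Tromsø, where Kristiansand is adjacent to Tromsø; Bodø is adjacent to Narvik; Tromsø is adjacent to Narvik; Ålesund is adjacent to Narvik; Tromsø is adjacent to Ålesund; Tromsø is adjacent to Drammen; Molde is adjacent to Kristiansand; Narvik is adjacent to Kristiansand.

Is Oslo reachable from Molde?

Explore from Molde.
Distance 1: reach Kristiansand.
Distance 2: reach Narvik, Tromsø.
Distance 3: reach Ålesund, Bodø, Drammen.
The search is exhausted without reaching Oslo; it lies in a different component.

No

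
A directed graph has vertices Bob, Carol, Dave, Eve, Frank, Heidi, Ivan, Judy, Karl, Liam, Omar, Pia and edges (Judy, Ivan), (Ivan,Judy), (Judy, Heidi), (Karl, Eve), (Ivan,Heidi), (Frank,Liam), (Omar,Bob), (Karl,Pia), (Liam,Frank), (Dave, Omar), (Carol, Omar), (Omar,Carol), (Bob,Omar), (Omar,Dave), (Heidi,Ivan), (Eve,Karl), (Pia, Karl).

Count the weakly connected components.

From Bob: component {Bob, Carol, Dave, Omar}.
From Eve: component {Eve, Karl, Pia}.
From Frank: component {Frank, Liam}.
From Heidi: component {Heidi, Ivan, Judy}.
That's 4 components.

4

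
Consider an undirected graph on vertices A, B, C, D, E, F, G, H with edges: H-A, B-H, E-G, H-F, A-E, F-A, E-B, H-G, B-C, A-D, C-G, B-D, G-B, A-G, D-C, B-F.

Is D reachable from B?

Explore from B.
Distance 1: reach C, D, E, F, G, H.
Found D.

Yes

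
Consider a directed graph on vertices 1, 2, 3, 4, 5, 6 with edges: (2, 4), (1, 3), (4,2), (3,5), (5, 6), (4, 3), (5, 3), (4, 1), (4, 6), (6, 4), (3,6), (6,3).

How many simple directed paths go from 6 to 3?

6→3
6→4→1→3
6→4→3

3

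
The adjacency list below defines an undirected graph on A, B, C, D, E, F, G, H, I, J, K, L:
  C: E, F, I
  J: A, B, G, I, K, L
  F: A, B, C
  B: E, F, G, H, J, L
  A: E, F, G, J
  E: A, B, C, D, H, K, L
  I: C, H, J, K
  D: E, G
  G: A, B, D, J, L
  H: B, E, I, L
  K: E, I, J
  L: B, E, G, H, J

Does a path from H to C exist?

Yes

Explore from H.
Distance 1: reach B, E, I, L.
Distance 2: reach A, C, D, F, G, J, K.
Found C.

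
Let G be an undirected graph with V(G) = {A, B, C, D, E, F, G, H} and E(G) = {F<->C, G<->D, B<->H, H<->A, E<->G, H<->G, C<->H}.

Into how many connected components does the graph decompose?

From A: component {A, B, C, D, E, F, G, H}.
That's 1 component.

1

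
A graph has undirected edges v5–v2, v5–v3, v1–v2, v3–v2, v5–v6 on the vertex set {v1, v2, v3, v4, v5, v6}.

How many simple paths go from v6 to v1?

2

v6–v5–v2–v1
v6–v5–v3–v2–v1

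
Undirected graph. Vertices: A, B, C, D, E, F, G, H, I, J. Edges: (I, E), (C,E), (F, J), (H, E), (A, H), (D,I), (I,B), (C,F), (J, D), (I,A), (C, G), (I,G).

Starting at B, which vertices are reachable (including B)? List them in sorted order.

Start at B.
Its neighbours: I.
Then their neighbours: A, D, E, G.
Then next layer: C, H, J.
Then next layer: F.
Every vertex is now reached.

A, B, C, D, E, F, G, H, I, J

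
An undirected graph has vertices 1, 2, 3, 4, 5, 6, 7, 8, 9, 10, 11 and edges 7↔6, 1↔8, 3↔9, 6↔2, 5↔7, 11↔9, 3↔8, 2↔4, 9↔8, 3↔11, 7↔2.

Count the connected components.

From 1: component {1, 3, 8, 9, 11}.
From 2: component {2, 4, 5, 6, 7}.
From 10: component {10}.
That's 3 components.

3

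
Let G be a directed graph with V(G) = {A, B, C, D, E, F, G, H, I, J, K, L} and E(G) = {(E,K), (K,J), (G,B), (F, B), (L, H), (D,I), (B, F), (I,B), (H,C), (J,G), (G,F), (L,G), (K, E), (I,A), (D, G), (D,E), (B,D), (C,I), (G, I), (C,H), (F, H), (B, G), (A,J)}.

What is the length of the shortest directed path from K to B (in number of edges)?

Distance 0: K.
Distance 1: E, J.
Distance 2: G.
Distance 3: B, F, I — contains B.

3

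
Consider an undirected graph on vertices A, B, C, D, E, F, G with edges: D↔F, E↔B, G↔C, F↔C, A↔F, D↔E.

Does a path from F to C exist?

Yes

Explore from F.
Distance 1: reach A, C, D.
Found C.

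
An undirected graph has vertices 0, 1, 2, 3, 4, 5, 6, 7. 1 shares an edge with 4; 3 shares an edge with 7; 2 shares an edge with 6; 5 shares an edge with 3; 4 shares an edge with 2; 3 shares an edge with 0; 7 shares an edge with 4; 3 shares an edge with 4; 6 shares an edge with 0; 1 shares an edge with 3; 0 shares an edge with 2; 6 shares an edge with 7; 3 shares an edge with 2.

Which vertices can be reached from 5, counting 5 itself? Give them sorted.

Start at 5.
Its neighbours: 3.
Then their neighbours: 0, 1, 2, 4, 7.
Then next layer: 6.
Every vertex is now reached.

0, 1, 2, 3, 4, 5, 6, 7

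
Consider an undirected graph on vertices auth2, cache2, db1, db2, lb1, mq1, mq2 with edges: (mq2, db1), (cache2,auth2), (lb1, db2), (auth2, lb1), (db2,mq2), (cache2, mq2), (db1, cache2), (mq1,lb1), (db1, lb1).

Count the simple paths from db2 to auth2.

db2–lb1–auth2
db2–lb1–db1–cache2–auth2
db2–lb1–db1–mq2–cache2–auth2
db2–mq2–cache2–auth2
db2–mq2–cache2–db1–lb1–auth2
db2–mq2–db1–cache2–auth2
db2–mq2–db1–lb1–auth2

7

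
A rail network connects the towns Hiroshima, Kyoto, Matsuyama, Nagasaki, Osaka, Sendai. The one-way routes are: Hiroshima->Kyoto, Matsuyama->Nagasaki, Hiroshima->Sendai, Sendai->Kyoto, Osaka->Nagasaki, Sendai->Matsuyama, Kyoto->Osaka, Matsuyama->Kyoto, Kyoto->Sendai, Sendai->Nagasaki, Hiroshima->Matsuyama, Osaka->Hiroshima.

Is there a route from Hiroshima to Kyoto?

Yes

Explore from Hiroshima.
Distance 1: reach Kyoto, Matsuyama, Sendai.
Found Kyoto.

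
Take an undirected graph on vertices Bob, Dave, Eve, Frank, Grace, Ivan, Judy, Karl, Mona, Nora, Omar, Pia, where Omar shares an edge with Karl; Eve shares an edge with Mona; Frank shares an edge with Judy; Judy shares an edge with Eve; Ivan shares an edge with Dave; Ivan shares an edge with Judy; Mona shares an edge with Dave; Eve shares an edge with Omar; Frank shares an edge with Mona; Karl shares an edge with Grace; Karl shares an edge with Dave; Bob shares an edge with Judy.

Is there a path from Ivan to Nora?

No

Explore from Ivan.
Distance 1: reach Dave, Judy.
Distance 2: reach Bob, Eve, Frank, Karl, Mona.
Distance 3: reach Grace, Omar.
The search is exhausted without reaching Nora; it lies in a different component.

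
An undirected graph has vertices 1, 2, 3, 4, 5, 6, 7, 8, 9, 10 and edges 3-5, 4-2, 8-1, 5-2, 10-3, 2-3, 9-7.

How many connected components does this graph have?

4

From 1: component {1, 8}.
From 2: component {2, 3, 4, 5, 10}.
From 6: component {6}.
From 7: component {7, 9}.
That's 4 components.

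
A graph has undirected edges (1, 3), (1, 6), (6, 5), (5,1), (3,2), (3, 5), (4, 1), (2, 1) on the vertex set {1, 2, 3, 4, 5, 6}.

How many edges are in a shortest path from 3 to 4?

2

Distance 0: 3.
Distance 1: 1, 2, 5.
Distance 2: 4, 6 — contains 4.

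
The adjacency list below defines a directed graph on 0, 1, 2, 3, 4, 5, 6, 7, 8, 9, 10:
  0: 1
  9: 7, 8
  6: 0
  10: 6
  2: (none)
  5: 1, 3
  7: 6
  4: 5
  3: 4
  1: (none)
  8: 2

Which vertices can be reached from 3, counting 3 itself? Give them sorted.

Start at 3.
Its neighbours: 4.
Then their neighbours: 5.
Then next layer: 1.
Nothing further is reachable.

1, 3, 4, 5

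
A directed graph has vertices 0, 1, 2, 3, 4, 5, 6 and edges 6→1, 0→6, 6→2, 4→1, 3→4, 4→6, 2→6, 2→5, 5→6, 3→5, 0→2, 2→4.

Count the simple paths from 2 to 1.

2→4→1
2→4→6→1
2→5→6→1
2→6→1

4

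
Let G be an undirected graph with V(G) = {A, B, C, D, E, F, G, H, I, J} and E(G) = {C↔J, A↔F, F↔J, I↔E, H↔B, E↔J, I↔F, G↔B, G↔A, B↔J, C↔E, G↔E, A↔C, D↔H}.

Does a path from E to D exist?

Yes

Explore from E.
Distance 1: reach C, G, I, J.
Distance 2: reach A, B, F.
Distance 3: reach H.
Distance 4: reach D.
Found D.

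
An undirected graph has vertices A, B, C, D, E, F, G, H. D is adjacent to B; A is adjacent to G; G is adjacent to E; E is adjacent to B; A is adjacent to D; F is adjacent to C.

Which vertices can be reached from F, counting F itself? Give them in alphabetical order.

C, F

Start at F.
Its neighbours: C.
Nothing further is reachable.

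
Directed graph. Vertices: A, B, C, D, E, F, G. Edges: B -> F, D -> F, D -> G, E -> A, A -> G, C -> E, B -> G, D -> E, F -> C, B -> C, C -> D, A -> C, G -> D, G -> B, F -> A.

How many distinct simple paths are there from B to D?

7

B→C→D
B→C→E→A→G→D
B→F→A→C→D
B→F→A→G→D
B→F→C→D
B→F→C→E→A→G→D
B→G→D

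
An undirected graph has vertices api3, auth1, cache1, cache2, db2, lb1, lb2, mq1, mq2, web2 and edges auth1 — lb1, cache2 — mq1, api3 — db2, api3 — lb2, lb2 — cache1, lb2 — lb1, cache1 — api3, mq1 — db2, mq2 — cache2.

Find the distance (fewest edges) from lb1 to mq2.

6

Distance 0: lb1.
Distance 1: auth1, lb2.
Distance 2: api3, cache1.
Distance 3: db2.
Distance 4: mq1.
Distance 5: cache2.
Distance 6: mq2 — contains mq2.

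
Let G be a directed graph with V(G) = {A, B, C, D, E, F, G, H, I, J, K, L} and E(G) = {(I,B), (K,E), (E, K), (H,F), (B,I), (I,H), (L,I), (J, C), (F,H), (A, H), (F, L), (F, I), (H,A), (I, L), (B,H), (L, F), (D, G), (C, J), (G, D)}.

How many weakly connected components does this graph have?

From A: component {A, B, F, H, I, L}.
From C: component {C, J}.
From D: component {D, G}.
From E: component {E, K}.
That's 4 components.

4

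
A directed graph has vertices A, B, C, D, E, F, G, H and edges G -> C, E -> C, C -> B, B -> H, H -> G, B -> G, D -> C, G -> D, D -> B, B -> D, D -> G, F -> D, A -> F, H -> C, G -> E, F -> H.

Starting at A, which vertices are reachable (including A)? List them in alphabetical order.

Start at A.
Its neighbours: F.
Then their neighbours: D, H.
Then next layer: B, C, G.
Then next layer: E.
Every vertex is now reached.

A, B, C, D, E, F, G, H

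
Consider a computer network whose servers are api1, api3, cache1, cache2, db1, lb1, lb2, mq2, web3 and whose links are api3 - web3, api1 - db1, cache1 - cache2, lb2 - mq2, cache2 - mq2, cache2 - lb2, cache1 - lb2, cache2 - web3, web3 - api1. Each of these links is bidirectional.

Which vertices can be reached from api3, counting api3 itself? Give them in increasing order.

Start at api3.
Its neighbours: web3.
Then their neighbours: api1, cache2.
Then next layer: cache1, db1, lb2, mq2.
Nothing further is reachable.

api1, api3, cache1, cache2, db1, lb2, mq2, web3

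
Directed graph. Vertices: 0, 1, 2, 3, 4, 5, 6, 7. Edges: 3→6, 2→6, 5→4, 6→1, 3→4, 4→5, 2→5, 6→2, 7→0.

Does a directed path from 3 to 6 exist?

Explore from 3.
Distance 1: reach 4, 6.
Found 6.

Yes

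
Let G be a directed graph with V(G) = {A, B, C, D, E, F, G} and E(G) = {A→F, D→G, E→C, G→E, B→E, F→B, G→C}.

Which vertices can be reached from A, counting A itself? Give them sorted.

Start at A.
Its neighbours: F.
Then their neighbours: B.
Then next layer: E.
Then next layer: C.
Nothing further is reachable.

A, B, C, E, F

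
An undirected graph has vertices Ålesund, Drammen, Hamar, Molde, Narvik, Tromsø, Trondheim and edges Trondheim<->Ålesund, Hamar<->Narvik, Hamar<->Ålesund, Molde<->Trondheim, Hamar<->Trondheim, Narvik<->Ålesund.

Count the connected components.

3

From Ålesund: component {Ålesund, Hamar, Molde, Narvik, Trondheim}.
From Drammen: component {Drammen}.
From Tromsø: component {Tromsø}.
That's 3 components.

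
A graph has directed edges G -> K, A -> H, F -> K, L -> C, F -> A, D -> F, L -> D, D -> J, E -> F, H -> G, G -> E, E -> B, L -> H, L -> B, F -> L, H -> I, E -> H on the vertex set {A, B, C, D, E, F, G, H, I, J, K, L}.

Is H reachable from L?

Yes

Explore from L.
Distance 1: reach B, C, D, H.
Found H.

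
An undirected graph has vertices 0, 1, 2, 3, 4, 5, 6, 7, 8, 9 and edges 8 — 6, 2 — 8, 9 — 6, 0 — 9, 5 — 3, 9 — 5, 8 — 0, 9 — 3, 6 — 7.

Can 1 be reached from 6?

No

Explore from 6.
Distance 1: reach 7, 8, 9.
Distance 2: reach 0, 2, 3, 5.
The search is exhausted without reaching 1; it lies in a different component.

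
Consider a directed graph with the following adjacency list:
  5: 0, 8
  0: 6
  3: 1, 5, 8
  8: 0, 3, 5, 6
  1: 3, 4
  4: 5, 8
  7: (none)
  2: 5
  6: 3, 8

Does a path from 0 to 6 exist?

Yes

Explore from 0.
Distance 1: reach 6.
Found 6.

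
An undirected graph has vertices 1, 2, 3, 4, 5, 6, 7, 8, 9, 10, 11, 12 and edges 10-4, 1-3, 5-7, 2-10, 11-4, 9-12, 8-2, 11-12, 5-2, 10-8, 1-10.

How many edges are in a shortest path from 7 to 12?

6

Distance 0: 7.
Distance 1: 5.
Distance 2: 2.
Distance 3: 8, 10.
Distance 4: 1, 4.
Distance 5: 3, 11.
Distance 6: 12 — contains 12.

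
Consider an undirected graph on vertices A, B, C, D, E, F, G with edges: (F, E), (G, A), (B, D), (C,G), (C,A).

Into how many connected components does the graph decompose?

From A: component {A, C, G}.
From B: component {B, D}.
From E: component {E, F}.
That's 3 components.

3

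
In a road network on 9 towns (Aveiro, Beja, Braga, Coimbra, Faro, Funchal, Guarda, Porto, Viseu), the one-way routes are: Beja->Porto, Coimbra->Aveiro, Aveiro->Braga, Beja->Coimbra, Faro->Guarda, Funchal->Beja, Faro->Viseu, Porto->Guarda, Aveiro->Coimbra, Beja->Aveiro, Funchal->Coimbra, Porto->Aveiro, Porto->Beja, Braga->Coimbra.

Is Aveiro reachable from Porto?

Yes

Explore from Porto.
Distance 1: reach Aveiro, Beja, Guarda.
Found Aveiro.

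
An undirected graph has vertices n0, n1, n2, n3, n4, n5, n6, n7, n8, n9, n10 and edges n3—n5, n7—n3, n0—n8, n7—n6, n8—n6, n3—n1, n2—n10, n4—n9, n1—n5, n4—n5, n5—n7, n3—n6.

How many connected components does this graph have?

2

From n0: component {n0, n1, n3, n4, n5, n6, n7, n8, n9}.
From n2: component {n2, n10}.
That's 2 components.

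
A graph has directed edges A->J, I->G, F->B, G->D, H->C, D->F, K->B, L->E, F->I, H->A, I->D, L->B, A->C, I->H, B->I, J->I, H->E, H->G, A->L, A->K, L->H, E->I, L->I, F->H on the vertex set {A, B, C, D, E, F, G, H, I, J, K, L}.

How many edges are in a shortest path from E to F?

3

Distance 0: E.
Distance 1: I.
Distance 2: D, G, H.
Distance 3: A, C, F — contains F.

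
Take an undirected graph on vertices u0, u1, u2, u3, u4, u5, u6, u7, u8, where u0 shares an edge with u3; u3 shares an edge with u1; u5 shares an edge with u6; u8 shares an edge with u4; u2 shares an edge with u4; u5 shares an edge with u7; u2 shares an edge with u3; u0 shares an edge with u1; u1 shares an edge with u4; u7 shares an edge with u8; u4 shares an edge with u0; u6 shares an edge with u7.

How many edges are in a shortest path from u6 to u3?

5

Distance 0: u6.
Distance 1: u5, u7.
Distance 2: u8.
Distance 3: u4.
Distance 4: u0, u1, u2.
Distance 5: u3 — contains u3.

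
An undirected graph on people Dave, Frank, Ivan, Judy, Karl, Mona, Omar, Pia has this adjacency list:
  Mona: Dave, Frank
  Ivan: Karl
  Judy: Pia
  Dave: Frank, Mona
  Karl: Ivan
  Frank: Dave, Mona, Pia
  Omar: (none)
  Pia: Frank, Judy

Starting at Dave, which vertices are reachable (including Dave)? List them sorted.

Dave, Frank, Judy, Mona, Pia

Start at Dave.
Its neighbours: Frank, Mona.
Then their neighbours: Pia.
Then next layer: Judy.
Nothing further is reachable.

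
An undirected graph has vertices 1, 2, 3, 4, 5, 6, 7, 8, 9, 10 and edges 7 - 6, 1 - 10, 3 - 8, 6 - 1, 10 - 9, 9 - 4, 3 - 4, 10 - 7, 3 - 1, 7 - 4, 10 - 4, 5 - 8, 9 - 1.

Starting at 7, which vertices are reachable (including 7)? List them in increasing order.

Start at 7.
Its neighbours: 4, 6, 10.
Then their neighbours: 1, 3, 9.
Then next layer: 8.
Then next layer: 5.
Nothing further is reachable.

1, 3, 4, 5, 6, 7, 8, 9, 10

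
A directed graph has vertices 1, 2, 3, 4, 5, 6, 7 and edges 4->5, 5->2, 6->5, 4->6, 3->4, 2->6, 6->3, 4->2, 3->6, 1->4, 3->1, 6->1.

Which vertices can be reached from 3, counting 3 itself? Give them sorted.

Start at 3.
Its neighbours: 1, 4, 6.
Then their neighbours: 2, 5.
Nothing further is reachable.

1, 2, 3, 4, 5, 6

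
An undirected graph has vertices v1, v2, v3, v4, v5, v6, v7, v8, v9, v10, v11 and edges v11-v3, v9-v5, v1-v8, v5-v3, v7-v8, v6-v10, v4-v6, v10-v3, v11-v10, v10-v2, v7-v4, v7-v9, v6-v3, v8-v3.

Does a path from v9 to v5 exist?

Yes

Explore from v9.
Distance 1: reach v5, v7.
Found v5.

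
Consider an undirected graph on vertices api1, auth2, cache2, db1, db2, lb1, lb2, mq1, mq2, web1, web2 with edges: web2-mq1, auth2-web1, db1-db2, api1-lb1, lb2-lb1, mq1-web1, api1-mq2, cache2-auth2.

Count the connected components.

3

From api1: component {api1, lb1, lb2, mq2}.
From auth2: component {auth2, cache2, mq1, web1, web2}.
From db1: component {db1, db2}.
That's 3 components.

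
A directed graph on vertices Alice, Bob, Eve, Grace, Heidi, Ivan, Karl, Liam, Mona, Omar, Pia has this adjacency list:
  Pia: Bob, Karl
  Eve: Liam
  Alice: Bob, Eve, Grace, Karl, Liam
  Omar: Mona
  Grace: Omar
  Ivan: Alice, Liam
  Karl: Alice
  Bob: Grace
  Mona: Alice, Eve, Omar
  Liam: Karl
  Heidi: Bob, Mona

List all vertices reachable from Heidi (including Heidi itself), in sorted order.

Start at Heidi.
Its neighbours: Bob, Mona.
Then their neighbours: Alice, Eve, Grace, Omar.
Then next layer: Karl, Liam.
Nothing further is reachable.

Alice, Bob, Eve, Grace, Heidi, Karl, Liam, Mona, Omar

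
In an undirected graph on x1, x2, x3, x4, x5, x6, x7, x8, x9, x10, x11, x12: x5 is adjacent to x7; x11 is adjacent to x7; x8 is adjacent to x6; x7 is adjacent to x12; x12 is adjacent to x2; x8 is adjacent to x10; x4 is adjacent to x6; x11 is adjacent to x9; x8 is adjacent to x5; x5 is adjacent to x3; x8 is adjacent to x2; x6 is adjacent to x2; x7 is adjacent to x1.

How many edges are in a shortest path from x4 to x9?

Distance 0: x4.
Distance 1: x6.
Distance 2: x2, x8.
Distance 3: x5, x10, x12.
Distance 4: x3, x7.
Distance 5: x1, x11.
Distance 6: x9 — contains x9.

6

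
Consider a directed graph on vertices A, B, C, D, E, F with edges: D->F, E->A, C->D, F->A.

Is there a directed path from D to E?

Explore from D.
Distance 1: reach F.
Distance 2: reach A.
The search from D is exhausted; no directed path reaches E.

No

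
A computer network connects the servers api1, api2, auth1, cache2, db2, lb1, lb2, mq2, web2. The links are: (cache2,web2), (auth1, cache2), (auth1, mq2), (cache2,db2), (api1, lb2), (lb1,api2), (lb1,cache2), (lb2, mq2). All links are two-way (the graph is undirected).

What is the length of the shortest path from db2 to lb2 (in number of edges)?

Distance 0: db2.
Distance 1: cache2.
Distance 2: auth1, lb1, web2.
Distance 3: api2, mq2.
Distance 4: lb2 — contains lb2.

4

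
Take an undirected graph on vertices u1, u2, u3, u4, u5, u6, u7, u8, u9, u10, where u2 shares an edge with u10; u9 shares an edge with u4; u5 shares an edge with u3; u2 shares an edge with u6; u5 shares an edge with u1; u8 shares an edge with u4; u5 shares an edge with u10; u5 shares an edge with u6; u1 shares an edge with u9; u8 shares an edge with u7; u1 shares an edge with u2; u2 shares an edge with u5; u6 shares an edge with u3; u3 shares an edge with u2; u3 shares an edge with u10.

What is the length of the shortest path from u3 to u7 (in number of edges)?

6

Distance 0: u3.
Distance 1: u2, u5, u6, u10.
Distance 2: u1.
Distance 3: u9.
Distance 4: u4.
Distance 5: u8.
Distance 6: u7 — contains u7.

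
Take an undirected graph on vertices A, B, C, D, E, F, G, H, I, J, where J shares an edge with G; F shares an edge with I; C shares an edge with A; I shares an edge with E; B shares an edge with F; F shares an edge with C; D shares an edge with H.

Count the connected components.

3

From A: component {A, B, C, E, F, I}.
From D: component {D, H}.
From G: component {G, J}.
That's 3 components.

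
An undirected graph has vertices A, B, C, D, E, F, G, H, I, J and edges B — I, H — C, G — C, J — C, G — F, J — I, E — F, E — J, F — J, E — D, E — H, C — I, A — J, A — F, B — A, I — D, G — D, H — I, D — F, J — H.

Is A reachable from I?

Explore from I.
Distance 1: reach B, C, D, H, J.
Distance 2: reach A, E, F, G.
Found A.

Yes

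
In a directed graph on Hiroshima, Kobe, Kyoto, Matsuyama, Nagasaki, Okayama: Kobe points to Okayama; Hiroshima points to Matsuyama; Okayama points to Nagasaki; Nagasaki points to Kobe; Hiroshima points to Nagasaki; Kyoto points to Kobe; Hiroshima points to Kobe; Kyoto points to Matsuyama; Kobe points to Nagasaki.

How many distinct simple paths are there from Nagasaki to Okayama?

1

Nagasaki→Kobe→Okayama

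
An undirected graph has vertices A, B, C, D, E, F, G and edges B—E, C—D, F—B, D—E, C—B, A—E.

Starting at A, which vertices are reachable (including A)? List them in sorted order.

A, B, C, D, E, F

Start at A.
Its neighbours: E.
Then their neighbours: B, D.
Then next layer: C, F.
Nothing further is reachable.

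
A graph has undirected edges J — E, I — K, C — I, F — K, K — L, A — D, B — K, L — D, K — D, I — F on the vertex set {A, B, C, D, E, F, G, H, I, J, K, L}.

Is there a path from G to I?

No

G has no edges, so nothing is reachable from it.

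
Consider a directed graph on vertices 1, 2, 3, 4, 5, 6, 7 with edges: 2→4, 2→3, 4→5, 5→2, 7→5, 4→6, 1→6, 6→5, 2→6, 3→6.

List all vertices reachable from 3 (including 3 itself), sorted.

2, 3, 4, 5, 6

Start at 3.
Its neighbours: 6.
Then their neighbours: 5.
Then next layer: 2.
Then next layer: 4.
Nothing further is reachable.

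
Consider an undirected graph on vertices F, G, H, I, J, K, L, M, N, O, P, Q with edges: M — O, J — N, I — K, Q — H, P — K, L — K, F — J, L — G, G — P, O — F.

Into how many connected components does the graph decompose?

From F: component {F, J, M, N, O}.
From G: component {G, I, K, L, P}.
From H: component {H, Q}.
That's 3 components.

3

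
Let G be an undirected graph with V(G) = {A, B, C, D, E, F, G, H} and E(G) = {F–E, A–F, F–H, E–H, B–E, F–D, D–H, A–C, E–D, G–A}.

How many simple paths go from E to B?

1

E–B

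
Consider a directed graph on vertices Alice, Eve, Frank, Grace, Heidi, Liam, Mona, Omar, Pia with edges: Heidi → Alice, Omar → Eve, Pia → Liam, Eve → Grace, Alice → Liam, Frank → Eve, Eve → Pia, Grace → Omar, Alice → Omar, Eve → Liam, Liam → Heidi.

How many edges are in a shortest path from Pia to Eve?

Distance 0: Pia.
Distance 1: Liam.
Distance 2: Heidi.
Distance 3: Alice.
Distance 4: Omar.
Distance 5: Eve — contains Eve.

5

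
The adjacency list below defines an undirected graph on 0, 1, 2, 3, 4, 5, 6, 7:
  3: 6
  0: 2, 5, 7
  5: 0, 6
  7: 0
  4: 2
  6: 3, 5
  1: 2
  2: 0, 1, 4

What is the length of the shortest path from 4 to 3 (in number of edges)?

Distance 0: 4.
Distance 1: 2.
Distance 2: 0, 1.
Distance 3: 5, 7.
Distance 4: 6.
Distance 5: 3 — contains 3.

5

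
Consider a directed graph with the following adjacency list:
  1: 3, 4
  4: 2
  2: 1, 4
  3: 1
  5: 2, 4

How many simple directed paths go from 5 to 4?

3

5→2→1→4
5→2→4
5→4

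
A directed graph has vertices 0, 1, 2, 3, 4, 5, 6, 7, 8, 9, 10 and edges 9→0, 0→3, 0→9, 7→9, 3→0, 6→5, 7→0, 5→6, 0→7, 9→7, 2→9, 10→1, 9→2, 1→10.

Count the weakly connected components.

5

From 0: component {0, 2, 3, 7, 9}.
From 1: component {1, 10}.
From 4: component {4}.
From 5: component {5, 6}.
From 8: component {8}.
That's 5 components.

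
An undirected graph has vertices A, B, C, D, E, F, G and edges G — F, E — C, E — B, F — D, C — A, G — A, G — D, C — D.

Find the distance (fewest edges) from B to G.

Distance 0: B.
Distance 1: E.
Distance 2: C.
Distance 3: A, D.
Distance 4: F, G — contains G.

4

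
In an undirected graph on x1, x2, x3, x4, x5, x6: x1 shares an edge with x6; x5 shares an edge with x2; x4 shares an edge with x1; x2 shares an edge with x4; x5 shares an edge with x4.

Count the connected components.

2

From x1: component {x1, x2, x4, x5, x6}.
From x3: component {x3}.
That's 2 components.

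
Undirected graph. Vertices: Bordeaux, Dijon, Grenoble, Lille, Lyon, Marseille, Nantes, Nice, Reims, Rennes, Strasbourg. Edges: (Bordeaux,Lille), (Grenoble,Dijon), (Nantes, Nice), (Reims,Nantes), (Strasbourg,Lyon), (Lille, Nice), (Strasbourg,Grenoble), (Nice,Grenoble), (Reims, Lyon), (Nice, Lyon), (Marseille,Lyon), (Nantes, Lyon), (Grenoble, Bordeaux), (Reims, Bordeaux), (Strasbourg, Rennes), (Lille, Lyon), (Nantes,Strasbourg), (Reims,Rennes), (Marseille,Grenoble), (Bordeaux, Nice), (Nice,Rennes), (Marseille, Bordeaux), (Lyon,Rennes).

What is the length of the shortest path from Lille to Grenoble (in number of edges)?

2

Distance 0: Lille.
Distance 1: Bordeaux, Lyon, Nice.
Distance 2: Grenoble, Marseille, Nantes, Reims, Rennes, Strasbourg — contains Grenoble.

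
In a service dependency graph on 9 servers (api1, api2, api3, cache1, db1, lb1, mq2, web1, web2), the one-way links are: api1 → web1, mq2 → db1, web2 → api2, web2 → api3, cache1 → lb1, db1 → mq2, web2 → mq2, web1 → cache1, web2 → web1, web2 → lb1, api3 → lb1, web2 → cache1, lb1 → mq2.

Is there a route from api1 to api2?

No

Explore from api1.
Distance 1: reach web1.
Distance 2: reach cache1.
Distance 3: reach lb1.
Distance 4: reach mq2.
Distance 5: reach db1.
The search from api1 is exhausted; no directed path reaches api2.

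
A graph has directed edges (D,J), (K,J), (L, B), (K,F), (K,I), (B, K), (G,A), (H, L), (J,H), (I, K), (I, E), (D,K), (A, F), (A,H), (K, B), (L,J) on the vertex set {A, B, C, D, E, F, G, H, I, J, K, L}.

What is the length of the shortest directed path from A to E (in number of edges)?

Distance 0: A.
Distance 1: F, H.
Distance 2: L.
Distance 3: B, J.
Distance 4: K.
Distance 5: I.
Distance 6: E — contains E.

6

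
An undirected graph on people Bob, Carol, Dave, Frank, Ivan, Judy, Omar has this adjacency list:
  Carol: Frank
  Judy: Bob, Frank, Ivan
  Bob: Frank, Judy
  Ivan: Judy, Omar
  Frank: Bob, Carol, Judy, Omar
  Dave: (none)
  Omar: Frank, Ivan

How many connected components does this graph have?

2

From Bob: component {Bob, Carol, Frank, Ivan, Judy, Omar}.
From Dave: component {Dave}.
That's 2 components.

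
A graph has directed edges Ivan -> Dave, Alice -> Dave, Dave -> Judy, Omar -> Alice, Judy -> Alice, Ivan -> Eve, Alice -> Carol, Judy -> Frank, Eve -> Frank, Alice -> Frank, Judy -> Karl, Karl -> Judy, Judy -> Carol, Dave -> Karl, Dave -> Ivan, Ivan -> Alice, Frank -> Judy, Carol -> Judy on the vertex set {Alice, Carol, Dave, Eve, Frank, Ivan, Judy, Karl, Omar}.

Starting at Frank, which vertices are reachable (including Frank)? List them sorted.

Alice, Carol, Dave, Eve, Frank, Ivan, Judy, Karl

Start at Frank.
Its neighbours: Judy.
Then their neighbours: Alice, Carol, Karl.
Then next layer: Dave.
Then next layer: Ivan.
Then next layer: Eve.
Nothing further is reachable.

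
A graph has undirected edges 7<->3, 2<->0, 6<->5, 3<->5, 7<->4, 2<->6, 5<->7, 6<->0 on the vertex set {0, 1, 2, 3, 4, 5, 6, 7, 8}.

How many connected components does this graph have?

From 0: component {0, 2, 3, 4, 5, 6, 7}.
From 1: component {1}.
From 8: component {8}.
That's 3 components.

3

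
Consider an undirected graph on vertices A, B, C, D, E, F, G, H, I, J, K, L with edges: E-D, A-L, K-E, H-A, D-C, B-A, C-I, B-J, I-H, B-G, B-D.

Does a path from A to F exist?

No

Explore from A.
Distance 1: reach B, H, L.
Distance 2: reach D, G, I, J.
Distance 3: reach C, E.
Distance 4: reach K.
The search is exhausted without reaching F; it lies in a different component.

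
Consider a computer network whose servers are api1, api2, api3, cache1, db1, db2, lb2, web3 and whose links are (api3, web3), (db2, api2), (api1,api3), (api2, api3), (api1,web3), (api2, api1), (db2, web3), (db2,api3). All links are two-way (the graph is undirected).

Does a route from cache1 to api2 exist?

No

cache1 has no edges, so nothing is reachable from it.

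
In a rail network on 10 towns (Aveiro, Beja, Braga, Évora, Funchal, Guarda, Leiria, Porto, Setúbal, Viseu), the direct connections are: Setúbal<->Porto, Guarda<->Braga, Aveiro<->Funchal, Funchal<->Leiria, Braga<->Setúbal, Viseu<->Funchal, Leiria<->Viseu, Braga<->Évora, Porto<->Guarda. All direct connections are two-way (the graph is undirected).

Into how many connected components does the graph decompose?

From Aveiro: component {Aveiro, Funchal, Leiria, Viseu}.
From Beja: component {Beja}.
From Braga: component {Braga, Évora, Guarda, Porto, Setúbal}.
That's 3 components.

3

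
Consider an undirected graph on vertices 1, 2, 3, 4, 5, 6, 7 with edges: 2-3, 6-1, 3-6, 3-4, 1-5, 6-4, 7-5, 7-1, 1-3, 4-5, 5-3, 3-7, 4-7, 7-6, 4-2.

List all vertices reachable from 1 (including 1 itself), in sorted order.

1, 2, 3, 4, 5, 6, 7

Start at 1.
Its neighbours: 3, 5, 6, 7.
Then their neighbours: 2, 4.
Every vertex is now reached.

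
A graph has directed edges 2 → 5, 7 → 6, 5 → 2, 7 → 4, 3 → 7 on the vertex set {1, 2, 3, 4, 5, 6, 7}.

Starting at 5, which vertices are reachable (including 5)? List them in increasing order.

Start at 5.
Its neighbours: 2.
Nothing further is reachable.

2, 5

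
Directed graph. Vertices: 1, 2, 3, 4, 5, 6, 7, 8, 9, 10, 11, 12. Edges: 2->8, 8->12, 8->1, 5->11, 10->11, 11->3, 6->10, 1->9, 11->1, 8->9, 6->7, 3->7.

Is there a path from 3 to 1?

No

Explore from 3.
Distance 1: reach 7.
The search from 3 is exhausted; no directed path reaches 1.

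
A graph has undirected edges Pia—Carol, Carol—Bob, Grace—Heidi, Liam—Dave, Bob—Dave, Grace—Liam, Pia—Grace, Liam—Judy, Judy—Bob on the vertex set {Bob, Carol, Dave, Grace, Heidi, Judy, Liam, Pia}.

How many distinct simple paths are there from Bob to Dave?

3

Bob–Carol–Pia–Grace–Liam–Dave
Bob–Dave
Bob–Judy–Liam–Dave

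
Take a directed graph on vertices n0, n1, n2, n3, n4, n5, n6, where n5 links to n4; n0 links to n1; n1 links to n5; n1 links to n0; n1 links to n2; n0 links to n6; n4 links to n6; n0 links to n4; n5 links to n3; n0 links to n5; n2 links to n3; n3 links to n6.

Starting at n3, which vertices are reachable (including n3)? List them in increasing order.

n3, n6

Start at n3.
Its neighbours: n6.
Nothing further is reachable.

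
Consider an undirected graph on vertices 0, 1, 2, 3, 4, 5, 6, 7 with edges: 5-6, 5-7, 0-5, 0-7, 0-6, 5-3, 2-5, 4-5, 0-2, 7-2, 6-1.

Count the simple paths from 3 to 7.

7

3–5–0–2–7
3–5–0–7
3–5–2–0–7
3–5–2–7
3–5–6–0–2–7
3–5–6–0–7
3–5–7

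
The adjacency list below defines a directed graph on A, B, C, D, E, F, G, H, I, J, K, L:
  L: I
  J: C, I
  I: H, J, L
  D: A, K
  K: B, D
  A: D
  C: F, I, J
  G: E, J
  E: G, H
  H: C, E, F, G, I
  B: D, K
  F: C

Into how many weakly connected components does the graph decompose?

2

From A: component {A, B, D, K}.
From C: component {C, E, F, G, H, I, J, L}.
That's 2 components.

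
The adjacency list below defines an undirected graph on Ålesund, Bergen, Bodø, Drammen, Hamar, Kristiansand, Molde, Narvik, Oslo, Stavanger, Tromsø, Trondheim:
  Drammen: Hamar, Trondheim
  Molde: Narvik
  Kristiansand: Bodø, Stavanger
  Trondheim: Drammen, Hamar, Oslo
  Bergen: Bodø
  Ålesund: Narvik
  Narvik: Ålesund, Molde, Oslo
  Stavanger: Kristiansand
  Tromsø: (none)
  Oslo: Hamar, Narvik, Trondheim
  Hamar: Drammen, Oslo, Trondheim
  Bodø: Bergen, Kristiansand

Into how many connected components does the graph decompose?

3

From Ålesund: component {Ålesund, Drammen, Hamar, Molde, Narvik, Oslo, Trondheim}.
From Bergen: component {Bergen, Bodø, Kristiansand, Stavanger}.
From Tromsø: component {Tromsø}.
That's 3 components.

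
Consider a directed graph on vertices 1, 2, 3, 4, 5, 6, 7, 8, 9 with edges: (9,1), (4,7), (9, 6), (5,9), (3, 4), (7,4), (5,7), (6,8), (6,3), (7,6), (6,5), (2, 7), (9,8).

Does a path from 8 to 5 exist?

8 has no outgoing edges, so nothing is reachable from it.

No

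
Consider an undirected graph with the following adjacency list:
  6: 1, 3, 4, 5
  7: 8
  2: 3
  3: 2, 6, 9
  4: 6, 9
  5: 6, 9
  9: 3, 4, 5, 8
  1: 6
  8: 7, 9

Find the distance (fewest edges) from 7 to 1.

5

Distance 0: 7.
Distance 1: 8.
Distance 2: 9.
Distance 3: 3, 4, 5.
Distance 4: 2, 6.
Distance 5: 1 — contains 1.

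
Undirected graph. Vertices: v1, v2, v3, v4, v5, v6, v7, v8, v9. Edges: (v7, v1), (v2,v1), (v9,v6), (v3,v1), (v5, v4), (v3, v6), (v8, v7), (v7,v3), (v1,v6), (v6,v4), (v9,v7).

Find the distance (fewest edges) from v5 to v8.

5

Distance 0: v5.
Distance 1: v4.
Distance 2: v6.
Distance 3: v1, v3, v9.
Distance 4: v2, v7.
Distance 5: v8 — contains v8.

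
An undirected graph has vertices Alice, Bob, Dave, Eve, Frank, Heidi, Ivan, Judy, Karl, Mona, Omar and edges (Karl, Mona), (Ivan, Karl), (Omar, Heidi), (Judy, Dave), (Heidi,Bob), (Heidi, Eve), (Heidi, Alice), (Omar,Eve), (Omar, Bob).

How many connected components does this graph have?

From Alice: component {Alice, Bob, Eve, Heidi, Omar}.
From Dave: component {Dave, Judy}.
From Frank: component {Frank}.
From Ivan: component {Ivan, Karl, Mona}.
That's 4 components.

4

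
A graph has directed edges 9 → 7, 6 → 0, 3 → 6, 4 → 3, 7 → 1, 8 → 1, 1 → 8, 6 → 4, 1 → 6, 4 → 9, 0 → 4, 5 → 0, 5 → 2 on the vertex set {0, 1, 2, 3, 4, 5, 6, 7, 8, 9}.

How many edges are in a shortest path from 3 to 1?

5

Distance 0: 3.
Distance 1: 6.
Distance 2: 0, 4.
Distance 3: 9.
Distance 4: 7.
Distance 5: 1 — contains 1.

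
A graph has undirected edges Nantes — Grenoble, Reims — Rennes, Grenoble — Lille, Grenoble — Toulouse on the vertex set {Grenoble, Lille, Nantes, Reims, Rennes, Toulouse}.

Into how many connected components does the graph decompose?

From Grenoble: component {Grenoble, Lille, Nantes, Toulouse}.
From Reims: component {Reims, Rennes}.
That's 2 components.

2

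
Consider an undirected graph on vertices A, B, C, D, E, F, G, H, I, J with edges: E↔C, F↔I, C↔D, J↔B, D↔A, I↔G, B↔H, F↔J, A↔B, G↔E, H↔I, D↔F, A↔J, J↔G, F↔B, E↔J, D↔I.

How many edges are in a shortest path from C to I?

Distance 0: C.
Distance 1: D, E.
Distance 2: A, F, G, I, J — contains I.

2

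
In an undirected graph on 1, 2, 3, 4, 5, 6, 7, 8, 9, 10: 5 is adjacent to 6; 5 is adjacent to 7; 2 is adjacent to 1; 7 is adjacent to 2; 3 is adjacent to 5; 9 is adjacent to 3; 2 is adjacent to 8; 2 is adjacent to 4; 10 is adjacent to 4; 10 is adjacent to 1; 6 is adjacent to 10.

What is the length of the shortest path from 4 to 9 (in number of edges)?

Distance 0: 4.
Distance 1: 2, 10.
Distance 2: 1, 6, 7, 8.
Distance 3: 5.
Distance 4: 3.
Distance 5: 9 — contains 9.

5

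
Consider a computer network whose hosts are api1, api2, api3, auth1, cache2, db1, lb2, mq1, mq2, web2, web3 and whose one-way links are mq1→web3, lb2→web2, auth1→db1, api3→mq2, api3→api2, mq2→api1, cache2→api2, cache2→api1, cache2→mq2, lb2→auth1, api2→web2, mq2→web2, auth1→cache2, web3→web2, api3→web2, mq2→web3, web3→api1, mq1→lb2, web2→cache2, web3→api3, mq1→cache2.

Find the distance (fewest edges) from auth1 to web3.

3

Distance 0: auth1.
Distance 1: cache2, db1.
Distance 2: api1, api2, mq2.
Distance 3: web2, web3 — contains web3.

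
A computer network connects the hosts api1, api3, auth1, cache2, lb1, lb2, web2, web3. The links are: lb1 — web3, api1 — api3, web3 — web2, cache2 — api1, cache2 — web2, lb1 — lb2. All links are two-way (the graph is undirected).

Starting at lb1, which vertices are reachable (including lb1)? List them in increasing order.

Start at lb1.
Its neighbours: lb2, web3.
Then their neighbours: web2.
Then next layer: cache2.
Then next layer: api1.
Then next layer: api3.
Nothing further is reachable.

api1, api3, cache2, lb1, lb2, web2, web3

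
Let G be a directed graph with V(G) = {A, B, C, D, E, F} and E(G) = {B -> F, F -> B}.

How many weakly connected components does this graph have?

5

From A: component {A}.
From B: component {B, F}.
From C: component {C}.
From D: component {D}.
From E: component {E}.
That's 5 components.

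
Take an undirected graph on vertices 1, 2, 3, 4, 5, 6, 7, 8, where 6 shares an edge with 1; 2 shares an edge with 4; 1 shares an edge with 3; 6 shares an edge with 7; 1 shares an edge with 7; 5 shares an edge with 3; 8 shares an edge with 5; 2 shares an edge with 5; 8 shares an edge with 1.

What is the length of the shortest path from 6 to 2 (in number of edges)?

4

Distance 0: 6.
Distance 1: 1, 7.
Distance 2: 3, 8.
Distance 3: 5.
Distance 4: 2 — contains 2.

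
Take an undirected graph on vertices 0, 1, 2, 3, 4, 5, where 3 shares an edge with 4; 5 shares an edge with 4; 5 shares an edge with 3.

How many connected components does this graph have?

From 0: component {0}.
From 1: component {1}.
From 2: component {2}.
From 3: component {3, 4, 5}.
That's 4 components.

4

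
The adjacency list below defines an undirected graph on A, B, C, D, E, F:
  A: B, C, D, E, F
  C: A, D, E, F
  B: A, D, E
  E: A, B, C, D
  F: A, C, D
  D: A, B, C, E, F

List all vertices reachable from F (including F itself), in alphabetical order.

Start at F.
Its neighbours: A, C, D.
Then their neighbours: B, E.
Every vertex is now reached.

A, B, C, D, E, F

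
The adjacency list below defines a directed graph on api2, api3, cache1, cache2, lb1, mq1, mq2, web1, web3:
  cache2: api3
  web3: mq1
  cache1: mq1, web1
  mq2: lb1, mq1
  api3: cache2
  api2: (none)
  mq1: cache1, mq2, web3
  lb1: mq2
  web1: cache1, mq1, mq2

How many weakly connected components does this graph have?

3

From api2: component {api2}.
From api3: component {api3, cache2}.
From cache1: component {cache1, lb1, mq1, mq2, web1, web3}.
That's 3 components.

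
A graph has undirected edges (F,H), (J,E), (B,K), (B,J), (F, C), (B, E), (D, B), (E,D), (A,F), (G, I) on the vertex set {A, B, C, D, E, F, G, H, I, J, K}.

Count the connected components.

3

From A: component {A, C, F, H}.
From B: component {B, D, E, J, K}.
From G: component {G, I}.
That's 3 components.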